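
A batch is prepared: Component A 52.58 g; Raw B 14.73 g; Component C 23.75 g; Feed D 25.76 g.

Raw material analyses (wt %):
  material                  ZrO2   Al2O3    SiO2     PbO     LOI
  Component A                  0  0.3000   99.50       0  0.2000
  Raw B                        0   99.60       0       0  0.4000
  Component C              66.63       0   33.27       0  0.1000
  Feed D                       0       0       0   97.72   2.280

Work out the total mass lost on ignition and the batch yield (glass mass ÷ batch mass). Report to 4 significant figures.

Every computation holds exact precision at every stage. Values along the way appear rounded to 4 significant figures at each printed step; every reported result carries a single rounding — derived quantities are rebuilt from the weighed amounts per 116.0 g of glass in full float precision (ignition loss, totals, the four compositions, the yield, net glass mass), exactly as shown in the problem or the answer.
LOI of each material in turn:
  Component A: 52.58 × 0.002000 = 0.1052 g
  Raw B: 14.73 × 0.004000 = 0.05892 g
  Component C: 23.75 × 0.001000 = 0.02375 g
  Feed D: 25.76 × 0.02280 = 0.5873 g
Total LOI = 0.7752 g
Glass = batch − LOI = 116.8 − 0.7752 = 116.0 g

LOI loss = 0.7752 g; glass = 116.0 g; yield = 99.34%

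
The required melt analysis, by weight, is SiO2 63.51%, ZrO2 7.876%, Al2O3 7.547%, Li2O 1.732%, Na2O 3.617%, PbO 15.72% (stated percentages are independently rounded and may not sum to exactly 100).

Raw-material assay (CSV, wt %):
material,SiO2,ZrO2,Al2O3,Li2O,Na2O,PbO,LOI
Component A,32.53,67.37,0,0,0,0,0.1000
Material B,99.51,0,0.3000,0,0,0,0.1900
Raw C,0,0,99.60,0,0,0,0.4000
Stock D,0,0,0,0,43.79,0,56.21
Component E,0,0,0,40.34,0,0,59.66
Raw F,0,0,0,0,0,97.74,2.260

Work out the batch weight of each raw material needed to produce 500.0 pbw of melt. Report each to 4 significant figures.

Every computation maintains full float precision through every step. In-progress results are displayed, with 4-significant-figure rounding, at each printed step. Exactly one rounding lands on every reported value; all derived quantities, including six oxide percentages, yield, the totals, glass mass, LOI, are computed starting from the weights for 500.0 pbw of glass in full precision as given in the problem or the answer.
Target oxide masses per 500.0 pbw melt:
  SiO2: 63.51% × 500.0 = 317.6 pbw
  ZrO2: 7.876% × 500.0 = 39.38 pbw
  Al2O3: 7.547% × 500.0 = 37.74 pbw
  Li2O: 1.732% × 500.0 = 8.660 pbw
  Na2O: 3.617% × 500.0 = 18.08 pbw
  PbO: 15.72% × 500.0 = 78.60 pbw
Checking each oxide sum applying the batch weights above, for the quoted basis mass (every target is met by its sum once rounding is allowed for):
  SiO2: 58.45·0.3253 + 300.0·0.9951 = 317.5 pbw (target 317.6 pbw)
  ZrO2: 58.45·0.6737 = 39.38 pbw (target 39.38 pbw)
  Al2O3: 300.0·0.003000 + 36.98·0.9960 = 37.73 pbw (target 37.74 pbw)
  Li2O: 21.47·0.4034 = 8.661 pbw (target 8.660 pbw)
  Na2O: 41.30·0.4379 = 18.09 pbw (target 18.08 pbw)
  PbO: 80.42·0.9774 = 78.60 pbw (target 78.60 pbw)
Auditing the glass mass value: Σ batch − LOI loss = 500.0 pbw (per-oxide target masses sum to 500.0 pbw; with the basis standing at 500.0 pbw — deltas are rounding alone).
Batch grand total — Σ batch = 538.6 pbw; the LOI term Σ batch·LOI equals 38.62 pbw; glass ÷ batch gives a yield of 92.83%.

Batch per 500.0 pbw melt:
  Component A: 58.45 pbw
  Material B: 300.0 pbw
  Raw C: 36.98 pbw
  Stock D: 41.30 pbw
  Component E: 21.47 pbw
  Raw F: 80.42 pbw
Total batch = 538.6 pbw; LOI loss = 38.62 pbw; yield = 92.83%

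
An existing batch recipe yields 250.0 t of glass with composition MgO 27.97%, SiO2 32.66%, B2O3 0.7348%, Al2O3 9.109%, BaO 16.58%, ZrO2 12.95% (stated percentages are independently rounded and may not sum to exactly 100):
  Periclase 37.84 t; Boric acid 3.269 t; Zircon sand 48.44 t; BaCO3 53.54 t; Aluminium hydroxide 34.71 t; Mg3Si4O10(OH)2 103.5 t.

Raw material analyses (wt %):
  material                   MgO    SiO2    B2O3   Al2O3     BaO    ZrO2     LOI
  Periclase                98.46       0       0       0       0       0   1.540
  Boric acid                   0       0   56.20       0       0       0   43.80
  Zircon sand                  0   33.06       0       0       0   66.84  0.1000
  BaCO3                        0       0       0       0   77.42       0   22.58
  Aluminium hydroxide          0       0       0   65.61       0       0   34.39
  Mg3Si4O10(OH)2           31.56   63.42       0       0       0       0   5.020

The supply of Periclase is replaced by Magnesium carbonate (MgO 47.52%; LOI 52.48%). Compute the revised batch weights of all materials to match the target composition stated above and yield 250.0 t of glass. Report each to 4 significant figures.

Intermediates are shown, with 4-significant-digit rounding, between the steps. Each numeric step carries full float precision through every step — each reported number is rounded only once — derived quantities are re-derived in exact precision (ignition loss, yield, net glass mass, the six compositions, the totals) from the weighed amounts at 250.0 t of glass, exactly as shown in question or answer.
Oxide-by-oxide targets in 250.0 t glass:
  MgO: 27.97% × 250.0 = 69.92 t
  SiO2: 32.66% × 250.0 = 81.65 t
  B2O3: 0.7348% × 250.0 = 1.837 t
  Al2O3: 9.109% × 250.0 = 22.77 t
  BaO: 16.58% × 250.0 = 41.45 t
  ZrO2: 12.95% × 250.0 = 32.38 t
Oxide-by-oxide audit given the weights on record, on the stated basis (summed amounts equal target values given rounding of the digits):
  MgO: 78.41·0.4752 + 103.5·0.3156 = 69.93 t (target 69.92 t)
  SiO2: 48.44·0.3306 + 103.5·0.6342 = 81.65 t (target 81.65 t)
  B2O3: 3.269·0.5620 = 1.837 t (target 1.837 t)
  Al2O3: 34.71·0.6561 = 22.77 t (target 22.77 t)
  BaO: 53.54·0.7742 = 41.45 t (target 41.45 t)
  ZrO2: 48.44·0.6684 = 32.38 t (target 32.38 t)
Auditing the glass mass value: total batch − LOI = 250.0 t (the Σ of target masses is 250.0 t; versus the stated basis of 250.0 t — a pure rounding effect).
Summing the batch: Σ batch = 321.9 t; ignition loss, Σ(batch × LOI) = 71.85 t; glass ÷ batch gives a yield of 77.68%.

Revised batch per 250.0 t glass:
  Magnesium carbonate: 78.41 t
  Boric acid: 3.269 t
  Zircon sand: 48.44 t
  BaCO3: 53.54 t
  Aluminium hydroxide: 34.71 t
  Mg3Si4O10(OH)2: 103.5 t
Total batch = 321.9 t; LOI loss = 71.85 t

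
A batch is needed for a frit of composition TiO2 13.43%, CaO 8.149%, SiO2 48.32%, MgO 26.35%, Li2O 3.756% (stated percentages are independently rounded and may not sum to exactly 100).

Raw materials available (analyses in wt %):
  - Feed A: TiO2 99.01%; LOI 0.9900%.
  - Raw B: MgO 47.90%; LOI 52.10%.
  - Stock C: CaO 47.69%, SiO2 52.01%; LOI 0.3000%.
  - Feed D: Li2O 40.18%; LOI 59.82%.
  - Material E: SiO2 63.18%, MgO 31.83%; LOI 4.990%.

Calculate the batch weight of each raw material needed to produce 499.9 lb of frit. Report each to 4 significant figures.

Intermediates appear, with 4-significant-digit rounding, alongside each step. All internal work runs at full float precision all the way through. Exactly one rounding is applied to each reported value. All derived quantities, which include glass mass, LOI, five oxide percentages, totals, the yield, are re-derived in full precision, exactly as printed in question or answer, using the weight values per 499.9 lb of glass.
The oxide mass targets at 499.9 lb frit:
  TiO2: 13.43% × 499.9 = 67.14 lb
  CaO: 8.149% × 499.9 = 40.74 lb
  SiO2: 48.32% × 499.9 = 241.6 lb
  MgO: 26.35% × 499.9 = 131.7 lb
  Li2O: 3.756% × 499.9 = 18.78 lb
Balance tally, oxide-wise, on the weights just shown, on the stated basis (sum by sum, the targets are met given rounding of the digits):
  TiO2: 67.81·0.9901 = 67.14 lb (target 67.14 lb)
  CaO: 85.42·0.4769 = 40.74 lb (target 40.74 lb)
  SiO2: 85.42·0.5201 + 312.0·0.6318 = 241.5 lb (target 241.6 lb)
  MgO: 67.67·0.4790 + 312.0·0.3183 = 131.7 lb (target 131.7 lb)
  Li2O: 46.73·0.4018 = 18.78 lb (target 18.78 lb)
Glass-mass sanity pass: Σ batch − LOI loss = 499.9 lb (oxide target masses add up to 499.9 lb; against the stated basis, 499.9 lb — any gap is answer rounding).
Adding the batch up: Σ batch = 579.6 lb; ignition loss, Σ(batch × LOI) = 79.71 lb; the yield ratio, glass ÷ batch: 86.25%.

Batch per 499.9 lb frit:
  Feed A: 67.81 lb
  Raw B: 67.67 lb
  Stock C: 85.42 lb
  Feed D: 46.73 lb
  Material E: 312.0 lb
Total batch = 579.6 lb; LOI loss = 79.71 lb; yield = 86.25%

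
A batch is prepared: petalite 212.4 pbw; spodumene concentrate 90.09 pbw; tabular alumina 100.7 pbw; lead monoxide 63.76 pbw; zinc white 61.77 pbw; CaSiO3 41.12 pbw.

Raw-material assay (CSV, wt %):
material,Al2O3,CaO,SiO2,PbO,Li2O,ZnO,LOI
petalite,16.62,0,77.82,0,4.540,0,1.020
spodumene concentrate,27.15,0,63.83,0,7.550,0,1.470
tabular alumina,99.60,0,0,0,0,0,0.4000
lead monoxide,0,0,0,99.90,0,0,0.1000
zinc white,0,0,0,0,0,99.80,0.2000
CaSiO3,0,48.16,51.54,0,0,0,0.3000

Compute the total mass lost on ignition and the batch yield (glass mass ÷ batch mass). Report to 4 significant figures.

All arithmetic maintains exact precision end to end — mid-chain values are displayed rounded to four significant digits in the working. Every reported number carries a single rounding — the derived quantities are computed in full precision (the six compositions, LOI, glass mass, totals, the yield) from the weighed amounts on 565.6 pbw of glass, as given in the question or the answer.
Per-material ignition loss:
  petalite: 212.4 × 0.01020 = 2.166 pbw
  spodumene concentrate: 90.09 × 0.01470 = 1.324 pbw
  tabular alumina: 100.7 × 0.004000 = 0.4028 pbw
  lead monoxide: 63.76 × 0.001000 = 0.06376 pbw
  zinc white: 61.77 × 0.002000 = 0.1235 pbw
  CaSiO3: 41.12 × 0.003000 = 0.1234 pbw
Total LOI = 4.204 pbw
Glass = batch − LOI = 569.8 − 4.204 = 565.6 pbw

LOI loss = 4.204 pbw; glass = 565.6 pbw; yield = 99.26%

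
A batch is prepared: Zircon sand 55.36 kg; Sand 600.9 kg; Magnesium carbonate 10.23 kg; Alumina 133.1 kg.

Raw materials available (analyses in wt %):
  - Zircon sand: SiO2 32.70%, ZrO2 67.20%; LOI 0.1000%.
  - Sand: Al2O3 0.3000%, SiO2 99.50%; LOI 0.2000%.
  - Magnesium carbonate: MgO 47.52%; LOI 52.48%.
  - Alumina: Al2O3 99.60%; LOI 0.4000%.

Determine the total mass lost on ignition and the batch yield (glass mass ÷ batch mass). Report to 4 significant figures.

LOI loss = 7.158 kg; glass = 792.4 kg; yield = 99.10%

Every computation keeps full float precision in all steps. Values along the way appear, rounded to four significant digits, at each printed step; a single rounding completes each reported result. Derived quantities are computed at full float precision (glass mass, the totals, the yield, ignition loss, four oxide percentages) from the weighed amounts per 792.4 kg of glass as set out in either problem or answer.
Material-by-material LOI:
  Zircon sand: 55.36 × 0.001000 = 0.05536 kg
  Sand: 600.9 × 0.002000 = 1.202 kg
  Magnesium carbonate: 10.23 × 0.5248 = 5.369 kg
  Alumina: 133.1 × 0.004000 = 0.5324 kg
Total LOI = 7.158 kg
Glass = batch − LOI = 799.6 − 7.158 = 792.4 kg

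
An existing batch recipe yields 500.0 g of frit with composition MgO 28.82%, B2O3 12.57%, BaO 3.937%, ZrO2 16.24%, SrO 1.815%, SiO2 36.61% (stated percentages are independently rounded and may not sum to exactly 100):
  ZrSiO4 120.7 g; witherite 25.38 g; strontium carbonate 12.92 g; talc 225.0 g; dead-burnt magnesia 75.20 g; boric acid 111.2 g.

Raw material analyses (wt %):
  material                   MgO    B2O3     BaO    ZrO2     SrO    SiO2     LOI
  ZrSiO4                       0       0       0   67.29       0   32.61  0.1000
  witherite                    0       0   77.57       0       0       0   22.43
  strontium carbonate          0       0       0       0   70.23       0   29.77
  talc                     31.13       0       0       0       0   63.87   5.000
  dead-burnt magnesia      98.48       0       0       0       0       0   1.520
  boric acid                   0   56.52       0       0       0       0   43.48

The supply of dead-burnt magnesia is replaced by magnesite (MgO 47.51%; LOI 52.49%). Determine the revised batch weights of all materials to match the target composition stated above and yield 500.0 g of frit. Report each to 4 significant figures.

Revised batch per 500.0 g frit:
  ZrSiO4: 120.7 g
  witherite: 25.38 g
  strontium carbonate: 12.92 g
  talc: 225.0 g
  magnesite: 155.9 g
  boric acid: 111.2 g
Total batch = 651.1 g; LOI loss = 151.1 g

Mid-chain values are displayed, with 4-significant-digit rounding, on the page — the working math keeps full float precision all the way through; every reported figure is rounded just once — the derived quantities, including glass mass, ignition loss, six oxide percentages, yield, the totals, are carried using the weight values at 500.0 g of glass in full precision exactly as printed in question or answer.
Oxide-by-oxide targets in 500.0 g frit:
  MgO: 28.82% × 500.0 = 144.1 g
  B2O3: 12.57% × 500.0 = 62.85 g
  BaO: 3.937% × 500.0 = 19.68 g
  ZrO2: 16.24% × 500.0 = 81.20 g
  SrO: 1.815% × 500.0 = 9.075 g
  SiO2: 36.61% × 500.0 = 183.0 g
Verifying the oxide balance with the batch weights as given, relative to the basis at hand (sum by sum, the targets are met within answer rounding):
  MgO: 225.0·0.3113 + 155.9·0.4751 = 144.1 g (target 144.1 g)
  B2O3: 111.2·0.5652 = 62.85 g (target 62.85 g)
  BaO: 25.38·0.7757 = 19.69 g (target 19.68 g)
  ZrO2: 120.7·0.6729 = 81.22 g (target 81.20 g)
  SrO: 12.92·0.7023 = 9.074 g (target 9.075 g)
  SiO2: 120.7·0.3261 + 225.0·0.6387 = 183.1 g (target 183.0 g)
Glass-mass closure: total batch − LOI = 500.0 g (summing oxide targets gives 500.0 g; the stated basis being 500.0 g — rounding explains the deltas).
Adding the batch up: Σ batch = 651.1 g; the LOI term Σ batch·LOI equals 151.1 g; yield = glass ÷ total batch = 76.79%.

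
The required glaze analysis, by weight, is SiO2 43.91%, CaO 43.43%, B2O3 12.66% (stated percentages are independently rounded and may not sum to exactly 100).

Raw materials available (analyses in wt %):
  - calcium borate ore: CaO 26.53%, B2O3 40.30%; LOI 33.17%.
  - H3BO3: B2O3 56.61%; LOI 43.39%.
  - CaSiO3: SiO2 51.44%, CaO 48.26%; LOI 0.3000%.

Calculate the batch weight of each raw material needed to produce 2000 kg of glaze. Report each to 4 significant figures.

Mid-chain values are shown, rounded to four significant digits, in the printout — all arithmetic maintains full float precision end to end — every reported number receives exactly one rounding. Derived quantities (the totals, LOI, yield, net glass mass, the three compositions) are computed using the weight values for 2000 kg of glass at exact precision, as written in either problem or answer.
The oxide mass targets at 2000 kg glaze:
  SiO2: 43.91% × 2000 = 878.2 kg
  CaO: 43.43% × 2000 = 868.6 kg
  B2O3: 12.66% × 2000 = 253.2 kg
A balance pass over the oxides, with the batch weights as given, against the basis in use (target by target, the sums agree given rounding of the digits):
  SiO2: 1707·0.5144 = 878.1 kg (target 878.2 kg)
  CaO: 168.5·0.2653 + 1707·0.4826 = 868.5 kg (target 868.6 kg)
  B2O3: 168.5·0.4030 + 327.4·0.5661 = 253.2 kg (target 253.2 kg)
Auditing the glass mass value: total charge less LOI = 2000 kg (the Σ of target masses is 2000 kg; stated basis 2000 kg — deltas are rounding alone).
Summing the batch: Σ batch = 2203 kg; LOI removed, Σ of batch·LOI: 203.1 kg; yield = glass ÷ total batch = 90.78%.

Batch per 2000 kg glaze:
  calcium borate ore: 168.5 kg
  H3BO3: 327.4 kg
  CaSiO3: 1707 kg
Total batch = 2203 kg; LOI loss = 203.1 kg; yield = 90.78%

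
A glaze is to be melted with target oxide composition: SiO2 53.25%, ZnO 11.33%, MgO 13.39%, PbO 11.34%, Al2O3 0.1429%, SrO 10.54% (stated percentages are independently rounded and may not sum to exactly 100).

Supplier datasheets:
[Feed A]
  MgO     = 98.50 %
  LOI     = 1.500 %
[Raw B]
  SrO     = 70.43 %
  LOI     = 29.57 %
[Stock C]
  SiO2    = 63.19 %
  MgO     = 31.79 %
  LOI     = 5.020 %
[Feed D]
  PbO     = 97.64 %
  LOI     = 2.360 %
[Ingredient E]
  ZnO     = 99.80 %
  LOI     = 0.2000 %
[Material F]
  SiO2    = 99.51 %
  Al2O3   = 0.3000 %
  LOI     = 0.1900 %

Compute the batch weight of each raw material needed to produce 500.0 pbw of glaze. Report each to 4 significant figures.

Full precision is kept from first step to last. In-progress results appear, rounded to four significant figures, across the worked steps. Every reported figure takes exactly one rounding; derived quantities (six oxide percentages, net glass mass, LOI, the yield, totals) are rebuilt from the weighed amounts at 500.0 pbw of glass at full precision, as written in question or answer.
The oxide mass targets at 500.0 pbw glaze:
  SiO2: 53.25% × 500.0 = 266.2 pbw
  ZnO: 11.33% × 500.0 = 56.65 pbw
  MgO: 13.39% × 500.0 = 66.95 pbw
  PbO: 11.34% × 500.0 = 56.70 pbw
  Al2O3: 0.1429% × 500.0 = 0.7145 pbw
  SrO: 10.54% × 500.0 = 52.70 pbw
A balance pass over the oxides, per the reported batch figures, on the stated basis (every target is met by its sum net of answer rounding effects):
  SiO2: 46.29·0.6319 + 238.2·0.9951 = 266.3 pbw (target 266.2 pbw)
  ZnO: 56.76·0.9980 = 56.65 pbw (target 56.65 pbw)
  MgO: 53.03·0.9850 + 46.29·0.3179 = 66.95 pbw (target 66.95 pbw)
  PbO: 58.07·0.9764 = 56.70 pbw (target 56.70 pbw)
  Al2O3: 238.2·0.003000 = 0.7146 pbw (target 0.7145 pbw)
  SrO: 74.83·0.7043 = 52.70 pbw (target 52.70 pbw)
Glass mass check: total charge less LOI = 500.0 pbw (the Σ of target masses is 500.0 pbw; with the basis standing at 500.0 pbw — rounding explains the deltas).
Total batch = Σ batch = 527.2 pbw; LOI loss = Σ batch·LOI = 27.18 pbw; glass ÷ batch gives a yield of 94.84%.

Batch per 500.0 pbw glaze:
  Feed A: 53.03 pbw
  Raw B: 74.83 pbw
  Stock C: 46.29 pbw
  Feed D: 58.07 pbw
  Ingredient E: 56.76 pbw
  Material F: 238.2 pbw
Total batch = 527.2 pbw; LOI loss = 27.18 pbw; yield = 94.84%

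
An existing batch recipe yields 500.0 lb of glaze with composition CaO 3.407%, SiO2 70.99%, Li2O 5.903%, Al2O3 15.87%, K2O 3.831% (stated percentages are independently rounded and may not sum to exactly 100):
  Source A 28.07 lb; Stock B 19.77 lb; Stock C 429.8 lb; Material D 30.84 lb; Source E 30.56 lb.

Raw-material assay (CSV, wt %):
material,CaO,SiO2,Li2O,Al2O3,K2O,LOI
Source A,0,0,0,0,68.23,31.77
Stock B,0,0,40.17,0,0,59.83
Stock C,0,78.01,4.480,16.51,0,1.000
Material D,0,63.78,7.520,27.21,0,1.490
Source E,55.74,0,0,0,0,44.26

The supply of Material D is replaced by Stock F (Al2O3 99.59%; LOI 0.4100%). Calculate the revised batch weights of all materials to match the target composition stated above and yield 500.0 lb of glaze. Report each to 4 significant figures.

All internal work holds exact precision at all times; the intermediate values appear, with 4-significant-digit rounding, alongside each step; every reported figure carries a single rounding; derived quantities are recomputed using the weight values at 500.0 lb of glass in exact precision (LOI, the five compositions, the totals, glass mass, yield), precisely as stated by question or answer.
Target masses of each oxide per 500.0 lb glaze:
  CaO: 3.407% × 500.0 = 17.04 lb
  SiO2: 70.99% × 500.0 = 355.0 lb
  Li2O: 5.903% × 500.0 = 29.52 lb
  Al2O3: 15.87% × 500.0 = 79.35 lb
  K2O: 3.831% × 500.0 = 19.16 lb
Sums-versus-targets review working from each reported weight, relative to the basis at hand (each sum matches its target mass exact up to rounding of places):
  CaO: 30.56·0.5574 = 17.03 lb (target 17.04 lb)
  SiO2: 455.0·0.7801 = 354.9 lb (target 355.0 lb)
  Li2O: 22.73·0.4017 + 455.0·0.04480 = 29.51 lb (target 29.52 lb)
  Al2O3: 455.0·0.1651 + 4.246·0.9959 = 79.35 lb (target 79.35 lb)
  K2O: 28.07·0.6823 = 19.15 lb (target 19.16 lb)
Glass-mass sanity pass: whole batch net of LOI = 500.0 lb (the targets, summed, come to 500.0 lb; versus the stated basis of 500.0 lb — deltas are rounding alone).
Whole-batch sum: Σ batch = 540.6 lb; LOI loss = Σ batch·LOI = 40.61 lb; glass ÷ batch gives a yield of 92.49%.

Revised batch per 500.0 lb glaze:
  Source A: 28.07 lb
  Stock B: 22.73 lb
  Stock C: 455.0 lb
  Stock F: 4.246 lb
  Source E: 30.56 lb
Total batch = 540.6 lb; LOI loss = 40.61 lb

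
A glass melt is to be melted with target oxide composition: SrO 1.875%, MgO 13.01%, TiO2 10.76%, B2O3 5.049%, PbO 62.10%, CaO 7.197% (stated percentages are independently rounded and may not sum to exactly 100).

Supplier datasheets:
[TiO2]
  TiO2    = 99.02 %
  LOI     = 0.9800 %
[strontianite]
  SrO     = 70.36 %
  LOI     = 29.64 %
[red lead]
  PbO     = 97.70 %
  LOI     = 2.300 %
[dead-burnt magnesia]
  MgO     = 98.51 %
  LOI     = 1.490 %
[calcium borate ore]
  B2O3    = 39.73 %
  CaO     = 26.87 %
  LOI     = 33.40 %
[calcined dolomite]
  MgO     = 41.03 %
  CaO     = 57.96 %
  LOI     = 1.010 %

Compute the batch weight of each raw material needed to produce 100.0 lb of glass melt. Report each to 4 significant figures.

Every computation maintains exact precision at every stage — intermediates appear rounded to 4 significant digits alongside each step — a single rounding produces each reported value; derived quantities, which include the yield, LOI, six oxide percentages, glass mass, the totals, are re-derived at full precision, exactly as shown in the problem or answer text, using the weight values for 100.0 lb of glass.
The oxide mass targets at 100.0 lb glass melt:
  SrO: 1.875% × 100.0 = 1.875 lb
  MgO: 13.01% × 100.0 = 13.01 lb
  TiO2: 10.76% × 100.0 = 10.76 lb
  B2O3: 5.049% × 100.0 = 5.049 lb
  PbO: 62.10% × 100.0 = 62.10 lb
  CaO: 7.197% × 100.0 = 7.197 lb
Per-oxide balance check using the reported weights, versus the basis set out (delivered sums recover each target up to rounding of the answer):
  SrO: 2.665·0.7036 = 1.875 lb (target 1.875 lb)
  MgO: 10.49·0.9851 + 6.526·0.4103 = 13.01 lb (target 13.01 lb)
  TiO2: 10.87·0.9902 = 10.76 lb (target 10.76 lb)
  B2O3: 12.71·0.3973 = 5.050 lb (target 5.049 lb)
  PbO: 63.56·0.9770 = 62.10 lb (target 62.10 lb)
  CaO: 12.71·0.2687 + 6.526·0.5796 = 7.198 lb (target 7.197 lb)
Glass-mass closure: whole batch net of LOI = 100.0 lb (the targets, summed, come to 99.99 lb; versus the stated basis of 100.0 lb — any gap is answer rounding).
Whole-batch sum: Σ batch = 106.8 lb; LOI removed, Σ of batch·LOI: 6.826 lb; yield, glass over the total, = 93.61%.

Batch per 100.0 lb glass melt:
  TiO2: 10.87 lb
  strontianite: 2.665 lb
  red lead: 63.56 lb
  dead-burnt magnesia: 10.49 lb
  calcium borate ore: 12.71 lb
  calcined dolomite: 6.526 lb
Total batch = 106.8 lb; LOI loss = 6.826 lb; yield = 93.61%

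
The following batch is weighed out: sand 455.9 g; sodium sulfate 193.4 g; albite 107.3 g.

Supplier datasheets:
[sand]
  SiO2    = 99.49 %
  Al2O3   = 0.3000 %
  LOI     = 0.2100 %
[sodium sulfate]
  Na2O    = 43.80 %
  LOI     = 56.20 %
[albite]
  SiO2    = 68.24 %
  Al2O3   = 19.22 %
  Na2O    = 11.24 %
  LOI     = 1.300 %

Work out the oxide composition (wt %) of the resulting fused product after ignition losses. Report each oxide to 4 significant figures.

Values along the way are displayed (rounded to four significant digits) alongside each step; all internal work runs at full precision in every operation; every reported value takes a single rounding — all derived quantities, including three oxide percentages, yield, net glass mass, totals, LOI, are computed from the weighed amounts per 645.6 g of glass in full precision, precisely as stated by the problem or answer text.
Delivered oxide masses:
  SiO2: 455.9·0.9949 + 107.3·0.6824 = 526.8 g
  Al2O3: 455.9·0.003000 + 107.3·0.1922 = 21.99 g
  Na2O: 193.4·0.4380 + 107.3·0.1124 = 96.77 g
LOI: 455.9·0.002100 + 193.4·0.5620 + 107.3·0.01300 = 111.0 g
Glass mass = batch − LOI = 756.6 − 111.0 = 645.6 g (= Σ oxide masses)
percent by weight: oxide/glass ×100

Glass mass = 645.6 g (batch 756.6 − LOI 111.0).
Composition: SiO2 81.60%, Al2O3 3.406%, Na2O 14.99%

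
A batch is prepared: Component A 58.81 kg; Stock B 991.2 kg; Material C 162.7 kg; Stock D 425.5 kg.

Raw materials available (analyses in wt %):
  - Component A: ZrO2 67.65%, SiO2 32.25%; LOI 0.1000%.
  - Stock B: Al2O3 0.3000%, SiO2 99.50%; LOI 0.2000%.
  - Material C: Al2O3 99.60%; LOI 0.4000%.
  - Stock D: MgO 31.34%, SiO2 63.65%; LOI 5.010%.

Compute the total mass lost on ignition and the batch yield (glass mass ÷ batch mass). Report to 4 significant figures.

LOI loss = 24.01 kg; glass = 1614 kg; yield = 98.53%

In-progress results are printed rounded to four significant digits at each printed step; every computation keeps exact precision from start to finish. Every reported result is rounded exactly once — derived quantities (glass mass, yield, the four compositions, LOI, totals) are rebuilt from the weighed amounts on 1614 kg of glass in full float precision, as they appear in either problem or answer.
Ignition loss by material:
  Component A: 58.81 × 0.001000 = 0.05881 kg
  Stock B: 991.2 × 0.002000 = 1.982 kg
  Material C: 162.7 × 0.004000 = 0.6508 kg
  Stock D: 425.5 × 0.05010 = 21.32 kg
Total LOI = 24.01 kg
Glass = batch − LOI = 1638 − 24.01 = 1614 kg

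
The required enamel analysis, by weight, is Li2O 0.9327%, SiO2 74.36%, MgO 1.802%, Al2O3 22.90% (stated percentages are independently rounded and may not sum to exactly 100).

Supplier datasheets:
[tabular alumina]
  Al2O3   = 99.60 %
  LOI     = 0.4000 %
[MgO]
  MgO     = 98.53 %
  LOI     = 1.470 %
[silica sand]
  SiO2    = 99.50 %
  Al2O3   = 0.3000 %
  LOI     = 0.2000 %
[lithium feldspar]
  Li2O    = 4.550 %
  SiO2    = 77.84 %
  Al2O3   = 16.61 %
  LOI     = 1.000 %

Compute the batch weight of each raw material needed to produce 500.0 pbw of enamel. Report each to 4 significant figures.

Batch per 500.0 pbw enamel:
  tabular alumina: 96.98 pbw
  MgO: 9.144 pbw
  silica sand: 293.5 pbw
  lithium feldspar: 102.5 pbw
Total batch = 502.1 pbw; LOI loss = 2.134 pbw; yield = 99.57%

In-progress results are rounded to 4 significant figures when displayed — each numeric step holds full precision at every stage; a single rounding yields every reported figure. All derived quantities (totals, glass mass, LOI, the yield, the four compositions) are rebuilt from the batch weights for 500.0 pbw of glass at exact precision, as given in either problem or answer.
Per-oxide target masses for 500.0 pbw enamel:
  Li2O: 0.9327% × 500.0 = 4.664 pbw
  SiO2: 74.36% × 500.0 = 371.8 pbw
  MgO: 1.802% × 500.0 = 9.010 pbw
  Al2O3: 22.90% × 500.0 = 114.5 pbw
Checking each oxide sum with the batch weights as given, versus the basis set out (delivered sums recover each target once rounding is allowed for):
  Li2O: 102.5·0.04550 = 4.664 pbw (target 4.664 pbw)
  SiO2: 293.5·0.9950 + 102.5·0.7784 = 371.8 pbw (target 371.8 pbw)
  MgO: 9.144·0.9853 = 9.010 pbw (target 9.010 pbw)
  Al2O3: 96.98·0.9960 + 293.5·0.003000 + 102.5·0.1661 = 114.5 pbw (target 114.5 pbw)
Glass-mass sanity pass: batch total minus LOI = 500.0 pbw (targets for the oxides total 500.0 pbw; the stated basis being 500.0 pbw — gaps are rounding artifacts).
Batch total: Σ batch = 502.1 pbw; ignition loss, Σ(batch × LOI) = 2.134 pbw; the yield ratio, glass ÷ batch: 99.57%.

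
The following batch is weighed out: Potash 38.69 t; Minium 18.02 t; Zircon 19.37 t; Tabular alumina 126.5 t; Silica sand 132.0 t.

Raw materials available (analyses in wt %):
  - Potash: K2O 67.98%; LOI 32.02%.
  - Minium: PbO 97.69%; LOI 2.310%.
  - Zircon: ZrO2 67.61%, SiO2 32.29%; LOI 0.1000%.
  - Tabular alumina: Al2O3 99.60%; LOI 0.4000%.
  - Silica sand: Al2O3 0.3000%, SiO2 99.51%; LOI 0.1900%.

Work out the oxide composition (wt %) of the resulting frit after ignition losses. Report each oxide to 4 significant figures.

Mid-chain values are printed rounded to four significant figures alongside each step; all internal work maintains exact precision at all times; every reported result takes a single rounding. Derived quantities, which include glass mass, LOI, totals, the five compositions, yield, are recomputed in full precision, as given in problem or answer, using the weight values at 321.0 t of glass.
Oxide-by-oxide delivered mass:
  K2O: 38.69·0.6798 = 26.30 t
  PbO: 18.02·0.9769 = 17.60 t
  Al2O3: 126.5·0.9960 + 132.0·0.003000 = 126.4 t
  ZrO2: 19.37·0.6761 = 13.10 t
  SiO2: 19.37·0.3229 + 132.0·0.9951 = 137.6 t
LOI: 38.69·0.3202 + 18.02·0.02310 + 19.37·0.001000 + 126.5·0.004000 + 132.0·0.001900 = 13.58 t
Glass = total batch minus LOI = 334.6 − 13.58 = 321.0 t (the oxide masses sum to this)
percent by weight: oxide/glass ×100

Glass mass = 321.0 t (batch 334.6 − LOI 13.58).
Composition: K2O 8.194%, PbO 5.484%, Al2O3 39.37%, ZrO2 4.080%, SiO2 42.87%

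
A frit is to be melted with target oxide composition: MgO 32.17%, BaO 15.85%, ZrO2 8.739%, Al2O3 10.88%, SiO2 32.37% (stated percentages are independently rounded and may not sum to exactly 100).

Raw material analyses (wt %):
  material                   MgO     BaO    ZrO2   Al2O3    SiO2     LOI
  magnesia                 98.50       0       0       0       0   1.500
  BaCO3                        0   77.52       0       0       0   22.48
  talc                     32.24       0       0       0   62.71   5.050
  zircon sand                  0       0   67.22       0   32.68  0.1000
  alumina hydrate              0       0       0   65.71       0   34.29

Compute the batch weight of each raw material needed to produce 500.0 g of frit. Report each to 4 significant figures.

Each numeric step runs at exact precision in all steps — working values are printed rounded to four significant figures within the worked lines; every reported figure is rounded exactly once. All derived quantities are re-derived at full precision (yield, ignition loss, the five compositions, net glass mass, totals) from the batch weights for 500.0 g of glass as written in the question or the answer.
The oxide mass targets at 500.0 g frit:
  MgO: 32.17% × 500.0 = 160.8 g
  BaO: 15.85% × 500.0 = 79.25 g
  ZrO2: 8.739% × 500.0 = 43.70 g
  Al2O3: 10.88% × 500.0 = 54.40 g
  SiO2: 32.37% × 500.0 = 161.8 g
Checking each oxide sum given the weights on record, per the basis as stated (sum by sum, the targets are met once rounding is allowed for):
  MgO: 89.91·0.9850 + 224.2·0.3224 = 160.8 g (target 160.8 g)
  BaO: 102.2·0.7752 = 79.23 g (target 79.25 g)
  ZrO2: 65.00·0.6722 = 43.69 g (target 43.70 g)
  Al2O3: 82.79·0.6571 = 54.40 g (target 54.40 g)
  SiO2: 224.2·0.6271 + 65.00·0.3268 = 161.8 g (target 161.8 g)
Glass mass check: batch total minus LOI = 500.0 g (oxide target masses add up to 500.0 g; versus the stated basis of 500.0 g — differing by rounding only).
Total batch = Σ batch = 564.1 g; ignition loss, Σ(batch × LOI) = 64.10 g; the yield ratio, glass ÷ batch: 88.64%.

Batch per 500.0 g frit:
  magnesia: 89.91 g
  BaCO3: 102.2 g
  talc: 224.2 g
  zircon sand: 65.00 g
  alumina hydrate: 82.79 g
Total batch = 564.1 g; LOI loss = 64.10 g; yield = 88.64%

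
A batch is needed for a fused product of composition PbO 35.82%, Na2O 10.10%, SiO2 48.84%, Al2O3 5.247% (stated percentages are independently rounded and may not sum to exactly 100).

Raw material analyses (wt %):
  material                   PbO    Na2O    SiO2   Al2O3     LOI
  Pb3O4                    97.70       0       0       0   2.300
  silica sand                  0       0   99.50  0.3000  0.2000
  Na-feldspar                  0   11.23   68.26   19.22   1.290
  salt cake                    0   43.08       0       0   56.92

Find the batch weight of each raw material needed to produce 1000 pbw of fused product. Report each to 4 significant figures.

Values along the way are shown (rounded to 4 significant digits) in the working. The working math keeps full precision in all steps. Every reported result is rounded only once — the derived quantities are carried using the weight values at 1000 pbw of glass at exact precision (LOI, net glass mass, yield, the totals, the four compositions) as set out in problem or answer.
Oxide mass targets, per 1000 pbw fused product:
  PbO: 35.82% × 1000 = 358.2 pbw
  Na2O: 10.10% × 1000 = 101.0 pbw
  SiO2: 48.84% × 1000 = 488.4 pbw
  Al2O3: 5.247% × 1000 = 52.47 pbw
Balance tally, oxide-wise, per the reported batch figures, on the stated basis (oxide sums agree with the targets given rounding of the digits):
  PbO: 366.6·0.9770 = 358.2 pbw (target 358.2 pbw)
  Na2O: 268.2·0.1123 + 164.5·0.4308 = 101.0 pbw (target 101.0 pbw)
  SiO2: 306.9·0.9950 + 268.2·0.6826 = 488.4 pbw (target 488.4 pbw)
  Al2O3: 306.9·0.003000 + 268.2·0.1922 = 52.47 pbw (target 52.47 pbw)
Glass-mass bookkeeping: whole batch net of LOI = 1000 pbw (targets for the oxides total 1000 pbw; against the stated basis, 1000 pbw — any gap is answer rounding).
Total batch = Σ batch = 1106 pbw; ignition loss, Σ(batch × LOI) = 106.1 pbw; glass ÷ batch gives a yield of 90.41%.

Batch per 1000 pbw fused product:
  Pb3O4: 366.6 pbw
  silica sand: 306.9 pbw
  Na-feldspar: 268.2 pbw
  salt cake: 164.5 pbw
Total batch = 1106 pbw; LOI loss = 106.1 pbw; yield = 90.41%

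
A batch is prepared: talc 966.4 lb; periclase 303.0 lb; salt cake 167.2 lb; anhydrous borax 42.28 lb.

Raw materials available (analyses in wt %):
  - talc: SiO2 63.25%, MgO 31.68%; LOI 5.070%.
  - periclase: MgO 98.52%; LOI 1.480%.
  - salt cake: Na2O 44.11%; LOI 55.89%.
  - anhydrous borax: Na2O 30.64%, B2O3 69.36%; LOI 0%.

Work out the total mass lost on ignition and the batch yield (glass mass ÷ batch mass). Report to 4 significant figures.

The intermediate values are printed (rounded to 4 significant digits) at each printed step — the whole derivation keeps full precision in every operation. Each reported figure takes a single rounding. The derived quantities are rebuilt at full float precision (the totals, the four compositions, the yield, glass mass, ignition loss) from the batch weights on 1332 lb of glass as given in either problem or answer.
Material-by-material LOI:
  talc: 966.4 × 0.05070 = 49.00 lb
  periclase: 303.0 × 0.01480 = 4.484 lb
  salt cake: 167.2 × 0.5589 = 93.45 lb
  anhydrous borax: 42.28 × 0 = 0 lb
Total LOI = 146.9 lb
Glass = batch − LOI = 1479 − 146.9 = 1332 lb

LOI loss = 146.9 lb; glass = 1332 lb; yield = 90.06%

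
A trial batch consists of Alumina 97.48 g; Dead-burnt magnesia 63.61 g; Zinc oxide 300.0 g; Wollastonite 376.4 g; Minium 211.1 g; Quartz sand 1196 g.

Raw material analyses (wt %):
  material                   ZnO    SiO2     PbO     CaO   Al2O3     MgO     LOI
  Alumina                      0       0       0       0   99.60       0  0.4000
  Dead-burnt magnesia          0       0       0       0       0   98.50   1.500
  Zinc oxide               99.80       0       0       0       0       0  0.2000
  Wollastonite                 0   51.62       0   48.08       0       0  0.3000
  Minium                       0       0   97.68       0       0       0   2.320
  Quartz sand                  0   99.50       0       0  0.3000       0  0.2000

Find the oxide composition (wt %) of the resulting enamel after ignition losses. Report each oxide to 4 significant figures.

Glass mass = 2234 g (batch 2245 − LOI 10.36).
Composition: ZnO 13.40%, SiO2 61.96%, PbO 9.229%, CaO 8.100%, Al2O3 4.506%, MgO 2.804%

All arithmetic carries exact precision end to end — mid-chain values are displayed, rounded to four significant digits, within the worked lines; every reported number receives exactly one rounding. All derived quantities are rebuilt in full precision (net glass mass, the yield, ignition loss, totals, six oxide percentages) starting from the weights on 2234 g of glass, exactly as printed in the question or the answer.
Oxide masses out of the charge:
  ZnO: 300.0·0.9980 = 299.4 g
  SiO2: 376.4·0.5162 + 1196·0.9950 = 1384 g
  PbO: 211.1·0.9768 = 206.2 g
  CaO: 376.4·0.4808 = 181.0 g
  Al2O3: 97.48·0.9960 + 1196·0.003000 = 100.7 g
  MgO: 63.61·0.9850 = 62.66 g
LOI: 97.48·0.004000 + 63.61·0.01500 + 300.0·0.002000 + 376.4·0.003000 + 211.1·0.02320 + 1196·0.002000 = 10.36 g
Glass = total batch minus LOI = 2245 − 10.36 = 2234 g (= the summed oxide contributions)
percent by weight: oxide/glass ×100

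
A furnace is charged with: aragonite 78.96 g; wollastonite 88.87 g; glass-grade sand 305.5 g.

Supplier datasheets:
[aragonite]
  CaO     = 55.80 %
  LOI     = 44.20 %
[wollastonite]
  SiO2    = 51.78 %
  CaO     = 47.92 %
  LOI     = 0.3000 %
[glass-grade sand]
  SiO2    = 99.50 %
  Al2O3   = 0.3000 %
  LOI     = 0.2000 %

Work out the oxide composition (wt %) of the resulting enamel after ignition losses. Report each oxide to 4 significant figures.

Working values are printed, rounded to 4 significant figures, in the working — all arithmetic maintains full precision in all steps — every reported figure takes just one rounding — the derived quantities (LOI, the yield, the totals, glass mass, the three compositions) are carried from the batch weights per 437.6 g of glass at exact precision exactly as printed in the problem or answer text.
What the batch supplies per oxide:
  SiO2: 88.87·0.5178 + 305.5·0.9950 = 350.0 g
  Al2O3: 305.5·0.003000 = 0.9165 g
  CaO: 78.96·0.5580 + 88.87·0.4792 = 86.65 g
LOI: 78.96·0.4420 + 88.87·0.003000 + 305.5·0.002000 = 35.78 g
The glass mass, total less LOI, = 473.3 − 35.78 = 437.6 g (= the summed oxide contributions)
percent share: oxide ÷ glass, ×100

Glass mass = 437.6 g (batch 473.3 − LOI 35.78).
Composition: SiO2 79.99%, Al2O3 0.2095%, CaO 19.80%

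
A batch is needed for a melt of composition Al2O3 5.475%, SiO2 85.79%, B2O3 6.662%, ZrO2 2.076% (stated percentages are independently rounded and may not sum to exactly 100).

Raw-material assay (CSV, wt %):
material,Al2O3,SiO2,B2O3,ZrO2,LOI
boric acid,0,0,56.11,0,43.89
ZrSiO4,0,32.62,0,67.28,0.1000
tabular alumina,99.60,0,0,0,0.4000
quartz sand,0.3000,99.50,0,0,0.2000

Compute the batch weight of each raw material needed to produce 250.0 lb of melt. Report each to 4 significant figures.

Full precision is maintained through the solve. Intermediates appear rounded off to 4 significant digits across the worked steps. A single rounding yields every reported value. Derived quantities (the yield, the totals, glass mass, LOI, the four compositions) are recomputed in full precision from the weighed amounts on 250.0 lb of glass, as given in problem or answer.
Target masses of each oxide per 250.0 lb melt:
  Al2O3: 5.475% × 250.0 = 13.69 lb
  SiO2: 85.79% × 250.0 = 214.5 lb
  B2O3: 6.662% × 250.0 = 16.66 lb
  ZrO2: 2.076% × 250.0 = 5.190 lb
Checking each oxide sum with the batch weights as given, on the stated basis (summed amounts equal target values once rounding is allowed for):
  Al2O3: 13.10·0.9960 + 213.0·0.003000 = 13.69 lb (target 13.69 lb)
  SiO2: 7.714·0.3262 + 213.0·0.9950 = 214.5 lb (target 214.5 lb)
  B2O3: 29.68·0.5611 = 16.65 lb (target 16.66 lb)
  ZrO2: 7.714·0.6728 = 5.190 lb (target 5.190 lb)
Mass balance on the glass: whole batch net of LOI = 250.0 lb (targets for the oxides total 250.0 lb; the stated basis being 250.0 lb — rounding explains the deltas).
Summing the batch: Σ batch = 263.5 lb; LOI removed, Σ of batch·LOI: 13.51 lb; the yield ratio, glass ÷ batch: 94.87%.

Batch per 250.0 lb melt:
  boric acid: 29.68 lb
  ZrSiO4: 7.714 lb
  tabular alumina: 13.10 lb
  quartz sand: 213.0 lb
Total batch = 263.5 lb; LOI loss = 13.51 lb; yield = 94.87%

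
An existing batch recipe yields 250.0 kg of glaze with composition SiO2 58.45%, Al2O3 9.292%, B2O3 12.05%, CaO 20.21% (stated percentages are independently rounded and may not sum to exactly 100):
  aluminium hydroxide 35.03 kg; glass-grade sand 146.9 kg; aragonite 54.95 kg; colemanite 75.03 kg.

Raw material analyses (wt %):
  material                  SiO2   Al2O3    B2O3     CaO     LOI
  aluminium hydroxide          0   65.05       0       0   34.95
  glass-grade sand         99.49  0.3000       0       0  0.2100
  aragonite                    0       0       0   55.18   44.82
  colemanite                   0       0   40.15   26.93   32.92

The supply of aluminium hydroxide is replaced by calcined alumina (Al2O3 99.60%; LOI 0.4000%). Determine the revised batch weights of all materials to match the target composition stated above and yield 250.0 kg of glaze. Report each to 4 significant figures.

Working values are printed (rounded to four significant figures) alongside each step; full precision is maintained in all steps. Every reported result includes exactly one rounding. The derived quantities are re-derived in exact precision (the totals, glass mass, the four compositions, the yield, ignition loss) using the weight values at 250.0 kg of glass as they appear in the question or the answer.
The oxide mass targets at 250.0 kg glaze:
  SiO2: 58.45% × 250.0 = 146.1 kg
  Al2O3: 9.292% × 250.0 = 23.23 kg
  B2O3: 12.05% × 250.0 = 30.12 kg
  CaO: 20.21% × 250.0 = 50.52 kg
Verifying the oxide balance on the weights just shown, for the quoted basis mass (every target is met by its sum exact up to rounding of places):
  SiO2: 146.9·0.9949 = 146.2 kg (target 146.1 kg)
  Al2O3: 22.88·0.9960 + 146.9·0.003000 = 23.23 kg (target 23.23 kg)
  B2O3: 75.03·0.4015 = 30.12 kg (target 30.12 kg)
  CaO: 54.95·0.5518 + 75.03·0.2693 = 50.53 kg (target 50.52 kg)
The glass-mass cross-check: batch total minus LOI = 250.0 kg (per-oxide target masses sum to 250.0 kg; stated basis 250.0 kg — any gap is answer rounding).
Total batch = Σ batch = 299.8 kg; loss to ignition Σ batch·LOI = 49.73 kg; yield, glass over the total, = 83.41%.

Revised batch per 250.0 kg glaze:
  calcined alumina: 22.88 kg
  glass-grade sand: 146.9 kg
  aragonite: 54.95 kg
  colemanite: 75.03 kg
Total batch = 299.8 kg; LOI loss = 49.73 kg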